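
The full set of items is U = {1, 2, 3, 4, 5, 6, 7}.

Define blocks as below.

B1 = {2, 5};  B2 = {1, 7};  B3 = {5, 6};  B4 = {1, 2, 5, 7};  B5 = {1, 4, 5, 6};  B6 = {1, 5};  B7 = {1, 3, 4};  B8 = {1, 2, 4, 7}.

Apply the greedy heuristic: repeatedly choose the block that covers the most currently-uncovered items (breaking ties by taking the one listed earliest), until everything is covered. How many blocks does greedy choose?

Greedy: pick B4 (covers 4 new) → pick B5 (covers 2 new) → pick B7 (covers 1 new). Total picks: 3.

3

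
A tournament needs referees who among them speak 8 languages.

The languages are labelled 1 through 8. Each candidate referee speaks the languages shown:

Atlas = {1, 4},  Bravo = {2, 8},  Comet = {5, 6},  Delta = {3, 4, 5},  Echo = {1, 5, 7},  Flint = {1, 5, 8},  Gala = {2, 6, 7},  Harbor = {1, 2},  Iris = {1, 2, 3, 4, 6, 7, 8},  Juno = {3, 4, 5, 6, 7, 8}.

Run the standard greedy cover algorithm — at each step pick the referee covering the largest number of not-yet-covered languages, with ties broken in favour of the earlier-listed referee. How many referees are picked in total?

2

Greedy: pick Iris (covers 7 new) → pick Comet (covers 1 new). Total picks: 2.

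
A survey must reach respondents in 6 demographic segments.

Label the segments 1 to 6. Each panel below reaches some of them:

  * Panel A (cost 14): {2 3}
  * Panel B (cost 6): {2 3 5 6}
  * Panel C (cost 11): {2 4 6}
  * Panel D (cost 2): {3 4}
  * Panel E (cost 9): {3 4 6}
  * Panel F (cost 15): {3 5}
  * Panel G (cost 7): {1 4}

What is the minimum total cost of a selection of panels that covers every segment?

B, G together cover every segment (B ∪ G = {1, 2, 3, 4, 5, 6}); total cost 6 + 7 = 13.
The greedy pick D, B, G costs 15; no covering selection beats 13.

13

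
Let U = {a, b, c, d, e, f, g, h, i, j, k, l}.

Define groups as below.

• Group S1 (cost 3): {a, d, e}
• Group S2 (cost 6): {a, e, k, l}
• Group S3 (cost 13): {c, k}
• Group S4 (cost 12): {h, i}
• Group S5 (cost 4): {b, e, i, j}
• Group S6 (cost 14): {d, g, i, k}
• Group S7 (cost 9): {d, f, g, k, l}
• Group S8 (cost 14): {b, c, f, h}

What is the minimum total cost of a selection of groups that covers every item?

30

S1, S5, S7, S8 together cover every item (S1 ∪ S5 ∪ S7 ∪ S8 = {a, b, c, d, e, f, g, h, i, j, k, l}); total cost 3 + 4 + 9 + 14 = 30.
No covering selection has total cost below 30.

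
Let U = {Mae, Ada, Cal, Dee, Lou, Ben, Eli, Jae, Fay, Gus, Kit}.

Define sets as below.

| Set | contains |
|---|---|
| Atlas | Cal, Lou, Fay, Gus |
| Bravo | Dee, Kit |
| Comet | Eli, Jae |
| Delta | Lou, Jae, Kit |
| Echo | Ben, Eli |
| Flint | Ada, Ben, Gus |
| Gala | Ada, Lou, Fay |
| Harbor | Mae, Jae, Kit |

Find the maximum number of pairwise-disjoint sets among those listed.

Bravo, Comet, Gala are pairwise disjoint (Bravo={Dee,Kit}; Comet={Eli,Jae}; Gala={Ada,Lou,Fay}).
Every remaining set overlaps one of these, and no 4 of the listed sets are pairwise disjoint, so 3 is the maximum.

3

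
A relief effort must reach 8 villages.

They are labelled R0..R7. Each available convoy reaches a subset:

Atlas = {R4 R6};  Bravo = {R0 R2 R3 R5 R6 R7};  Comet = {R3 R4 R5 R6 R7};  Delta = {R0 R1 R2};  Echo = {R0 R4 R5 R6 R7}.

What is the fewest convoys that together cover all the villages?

Comet and Delta together: Comet ∪ Delta = {R0, R1, R2, R3, R4, R5, R6, R7} — every village is covered.
No single convoy has all 8 villages (the largest, Bravo, has 6), so 2 is optimal.

2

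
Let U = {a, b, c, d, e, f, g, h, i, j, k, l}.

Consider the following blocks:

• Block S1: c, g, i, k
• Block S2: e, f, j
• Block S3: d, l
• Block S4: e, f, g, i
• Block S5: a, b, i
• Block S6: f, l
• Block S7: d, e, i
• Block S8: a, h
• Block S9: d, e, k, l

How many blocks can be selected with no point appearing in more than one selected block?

4

S1, S2, S3, S8 are pairwise disjoint (S1={c,g,i,k}; S2={e,f,j}; S3={d,l}; S8={a,h}).
Every remaining block overlaps one of these, and no 5 of the listed blocks are pairwise disjoint, so 4 is the maximum.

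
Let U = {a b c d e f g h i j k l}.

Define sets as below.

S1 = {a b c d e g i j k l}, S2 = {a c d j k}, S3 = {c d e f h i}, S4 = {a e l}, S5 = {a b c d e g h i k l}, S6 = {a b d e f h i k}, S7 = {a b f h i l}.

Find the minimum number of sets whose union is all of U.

2

Take {S1, S7}. Their union is {a, b, c, d, e, f, g, h, i, j, k, l}, which is all 12 points.
No single set has all 12 points (the largest, S1, has 10), so 2 is optimal.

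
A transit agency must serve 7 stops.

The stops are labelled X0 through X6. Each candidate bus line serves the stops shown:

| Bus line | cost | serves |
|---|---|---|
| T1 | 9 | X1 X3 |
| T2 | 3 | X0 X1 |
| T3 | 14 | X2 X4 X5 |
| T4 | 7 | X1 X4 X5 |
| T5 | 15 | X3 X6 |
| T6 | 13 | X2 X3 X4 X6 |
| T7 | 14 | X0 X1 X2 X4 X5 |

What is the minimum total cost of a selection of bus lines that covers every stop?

T2, T4, T6 together cover every stop (T2 ∪ T4 ∪ T6 = {X0, X1, X2, X3, X4, X5, X6}); total cost 3 + 7 + 13 = 23.
No covering selection has total cost below 23.

23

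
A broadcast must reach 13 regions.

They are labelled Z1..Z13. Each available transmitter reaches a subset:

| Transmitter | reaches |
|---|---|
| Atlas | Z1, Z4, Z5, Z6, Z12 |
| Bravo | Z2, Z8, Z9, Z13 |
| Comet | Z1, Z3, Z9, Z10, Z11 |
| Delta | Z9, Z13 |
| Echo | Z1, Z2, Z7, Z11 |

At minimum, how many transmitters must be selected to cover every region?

Take {Atlas, Bravo, Comet, Echo}. Their union is {Z1, Z2, Z3, Z4, Z5, Z6, Z7, Z8, Z9, Z10, Z11, Z12, Z13}, which is all 13 regions.
Only Echo contains Z7, so Echo is forced; the remaining 9 regions need at least 3 more transmitters (each remaining transmitter adds at most 4) — so at least 4 transmitters are needed, and 4 is optimal.

4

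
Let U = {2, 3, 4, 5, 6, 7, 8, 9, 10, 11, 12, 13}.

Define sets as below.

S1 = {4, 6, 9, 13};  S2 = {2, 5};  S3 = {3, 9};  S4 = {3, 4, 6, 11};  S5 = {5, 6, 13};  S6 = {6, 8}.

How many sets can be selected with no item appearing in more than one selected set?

3

S2, S3, S6 are pairwise disjoint (S2={2,5}; S3={3,9}; S6={6,8}).
Every remaining set overlaps one of these, and no 4 of the listed sets are pairwise disjoint, so 3 is the maximum.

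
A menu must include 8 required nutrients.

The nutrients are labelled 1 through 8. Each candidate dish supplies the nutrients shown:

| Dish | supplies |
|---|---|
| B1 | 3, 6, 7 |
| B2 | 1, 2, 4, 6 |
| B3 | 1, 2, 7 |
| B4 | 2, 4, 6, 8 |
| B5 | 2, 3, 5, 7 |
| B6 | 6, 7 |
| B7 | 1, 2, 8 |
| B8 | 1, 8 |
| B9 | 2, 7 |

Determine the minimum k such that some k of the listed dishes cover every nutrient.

B2 and B5 and B7 together: B2 ∪ B5 ∪ B7 = {1, 2, 3, 4, 5, 6, 7, 8} — every nutrient is covered.
Only B5 contains 5, so B5 is forced; the remaining 4 nutrients need at least 2 more dishes (each remaining dish adds at most 3) — so at least 3 dishes are needed, and 3 is optimal.

3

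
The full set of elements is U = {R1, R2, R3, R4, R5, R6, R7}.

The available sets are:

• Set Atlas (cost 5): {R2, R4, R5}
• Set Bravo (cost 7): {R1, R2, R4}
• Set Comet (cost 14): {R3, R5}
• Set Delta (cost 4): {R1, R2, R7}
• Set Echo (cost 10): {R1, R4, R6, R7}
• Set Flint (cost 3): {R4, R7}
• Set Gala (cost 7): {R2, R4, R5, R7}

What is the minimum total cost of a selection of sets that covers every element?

Comet, Delta, Echo together cover every element (Comet ∪ Delta ∪ Echo = {R1, R2, R3, R4, R5, R6, R7}); total cost 14 + 4 + 10 = 28.
The greedy pick Delta, Atlas, Echo, Comet costs 33; no covering selection beats 28.

28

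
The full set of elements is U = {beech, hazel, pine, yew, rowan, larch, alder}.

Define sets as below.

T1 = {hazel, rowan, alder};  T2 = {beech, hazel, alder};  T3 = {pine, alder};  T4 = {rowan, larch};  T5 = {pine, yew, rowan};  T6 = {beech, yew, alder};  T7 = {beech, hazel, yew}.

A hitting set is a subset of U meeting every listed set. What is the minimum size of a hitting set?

3

H = {yew, larch, alder} meets every set (each contains at least one member of H), and |H| = 3.
The sets T3, T4, T7 are pairwise disjoint, so any hitting set needs a separate element for each — at least 3. Hence 3 is optimal.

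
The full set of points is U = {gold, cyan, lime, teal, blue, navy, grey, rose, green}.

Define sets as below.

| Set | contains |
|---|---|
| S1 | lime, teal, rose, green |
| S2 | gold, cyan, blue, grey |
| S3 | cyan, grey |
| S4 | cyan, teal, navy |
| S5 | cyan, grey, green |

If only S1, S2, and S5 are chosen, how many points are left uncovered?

Union of S1, S2, S5 = {gold, cyan, lime, teal, blue, grey, rose, green}.
Not covered: navy — 1 point.

1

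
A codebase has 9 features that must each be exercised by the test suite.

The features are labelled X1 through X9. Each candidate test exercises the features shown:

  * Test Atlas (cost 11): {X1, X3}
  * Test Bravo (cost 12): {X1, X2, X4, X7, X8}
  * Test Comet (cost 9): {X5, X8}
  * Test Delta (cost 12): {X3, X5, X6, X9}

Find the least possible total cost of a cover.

24

Bravo, Delta together cover every feature (Bravo ∪ Delta = {X1, X2, X3, X4, X5, X6, X7, X8, X9}); total cost 12 + 12 = 24.
No covering selection has total cost below 24.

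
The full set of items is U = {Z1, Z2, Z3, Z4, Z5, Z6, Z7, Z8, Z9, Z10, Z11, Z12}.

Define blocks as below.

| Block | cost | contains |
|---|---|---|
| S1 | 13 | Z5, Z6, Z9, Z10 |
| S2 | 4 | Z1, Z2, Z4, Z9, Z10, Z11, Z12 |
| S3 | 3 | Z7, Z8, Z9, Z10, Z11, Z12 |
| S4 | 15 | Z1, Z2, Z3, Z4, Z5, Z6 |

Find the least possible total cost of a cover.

18

S3, S4 together cover every item (S3 ∪ S4 = {Z1, Z2, Z3, Z4, Z5, Z6, Z7, Z8, Z9, Z10, Z11, Z12}); total cost 3 + 15 = 18.
The greedy pick S3, S2, S4 costs 22; no covering selection beats 18.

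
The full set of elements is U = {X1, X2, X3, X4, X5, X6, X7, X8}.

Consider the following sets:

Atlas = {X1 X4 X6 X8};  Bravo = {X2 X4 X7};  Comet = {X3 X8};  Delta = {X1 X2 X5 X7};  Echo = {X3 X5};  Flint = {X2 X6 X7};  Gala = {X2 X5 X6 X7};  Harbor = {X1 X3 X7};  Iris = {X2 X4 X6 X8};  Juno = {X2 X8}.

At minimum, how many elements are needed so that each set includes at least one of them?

H = {X3, X7, X8} meets every set (each contains at least one member of H), and |H| = 3.
No choice of 2 elements meets every set, so 3 is the minimum.

3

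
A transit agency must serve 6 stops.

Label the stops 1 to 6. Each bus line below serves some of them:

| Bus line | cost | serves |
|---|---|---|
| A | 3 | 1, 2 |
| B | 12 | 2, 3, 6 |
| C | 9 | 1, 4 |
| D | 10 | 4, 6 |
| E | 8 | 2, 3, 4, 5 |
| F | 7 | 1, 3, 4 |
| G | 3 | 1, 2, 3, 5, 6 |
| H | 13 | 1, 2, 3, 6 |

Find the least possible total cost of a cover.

10

F, G together cover every stop (F ∪ G = {1, 2, 3, 4, 5, 6}); total cost 7 + 3 = 10.
No covering selection has total cost below 10.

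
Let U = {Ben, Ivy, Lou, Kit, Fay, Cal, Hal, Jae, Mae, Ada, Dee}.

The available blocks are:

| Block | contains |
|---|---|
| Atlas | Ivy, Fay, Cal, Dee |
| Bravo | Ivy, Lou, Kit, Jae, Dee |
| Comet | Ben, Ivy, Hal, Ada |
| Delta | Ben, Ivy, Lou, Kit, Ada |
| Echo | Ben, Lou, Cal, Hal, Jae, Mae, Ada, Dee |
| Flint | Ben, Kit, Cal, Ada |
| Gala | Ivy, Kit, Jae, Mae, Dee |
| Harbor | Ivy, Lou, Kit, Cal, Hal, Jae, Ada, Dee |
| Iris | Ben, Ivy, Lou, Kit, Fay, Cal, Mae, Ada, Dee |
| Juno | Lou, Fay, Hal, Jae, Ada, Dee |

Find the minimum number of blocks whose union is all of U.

Take {Echo, Iris}. Their union is {Ben, Ivy, Lou, Kit, Fay, Cal, Hal, Jae, Mae, Ada, Dee}, which is all 11 points.
No single block has all 11 points (the largest, Iris, has 9), so 2 is optimal.

2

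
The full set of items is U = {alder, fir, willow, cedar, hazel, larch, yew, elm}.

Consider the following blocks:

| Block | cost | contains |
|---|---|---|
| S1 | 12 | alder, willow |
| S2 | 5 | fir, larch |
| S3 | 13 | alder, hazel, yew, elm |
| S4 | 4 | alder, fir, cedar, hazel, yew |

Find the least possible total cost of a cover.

S1, S2, S3, S4 together cover every item (S1 ∪ S2 ∪ S3 ∪ S4 = {alder, fir, willow, cedar, hazel, larch, yew, elm}); total cost 12 + 5 + 13 + 4 = 34.
No covering selection has total cost below 34.

34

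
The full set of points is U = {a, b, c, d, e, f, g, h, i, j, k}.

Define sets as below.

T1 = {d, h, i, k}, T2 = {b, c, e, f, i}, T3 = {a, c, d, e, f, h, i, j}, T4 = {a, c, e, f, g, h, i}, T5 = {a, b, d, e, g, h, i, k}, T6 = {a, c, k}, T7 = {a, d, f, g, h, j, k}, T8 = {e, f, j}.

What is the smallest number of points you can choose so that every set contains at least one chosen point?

The 2 points {f, k} hit every set.
The sets T1, T8 are pairwise disjoint, so any hitting set needs a separate point for each — at least 2. Hence 2 is optimal.

2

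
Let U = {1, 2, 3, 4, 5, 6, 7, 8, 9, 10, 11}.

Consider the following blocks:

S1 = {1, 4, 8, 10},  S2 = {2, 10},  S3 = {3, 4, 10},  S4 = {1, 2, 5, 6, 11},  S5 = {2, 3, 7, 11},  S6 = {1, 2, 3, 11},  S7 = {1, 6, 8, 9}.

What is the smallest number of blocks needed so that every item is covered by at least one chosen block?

S1 and S4 and S5 and S7 together: S1 ∪ S4 ∪ S5 ∪ S7 = {1, 2, 3, 4, 5, 6, 7, 8, 9, 10, 11} — every item is covered.
No 3 of the 7 blocks cover everything (all 35 combinations miss at least one item), so 4 is optimal.

4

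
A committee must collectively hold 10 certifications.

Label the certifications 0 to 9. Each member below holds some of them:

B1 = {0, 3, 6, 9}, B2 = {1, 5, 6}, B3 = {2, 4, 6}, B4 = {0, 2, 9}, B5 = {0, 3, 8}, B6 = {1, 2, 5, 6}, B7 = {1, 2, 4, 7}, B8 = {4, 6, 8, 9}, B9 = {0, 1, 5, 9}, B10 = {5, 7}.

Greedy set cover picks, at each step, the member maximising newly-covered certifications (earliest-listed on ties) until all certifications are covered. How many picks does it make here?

4

Greedy: pick B1 (covers 4 new) → pick B7 (covers 4 new) → pick B2 (covers 1 new) → pick B5 (covers 1 new). Total picks: 4.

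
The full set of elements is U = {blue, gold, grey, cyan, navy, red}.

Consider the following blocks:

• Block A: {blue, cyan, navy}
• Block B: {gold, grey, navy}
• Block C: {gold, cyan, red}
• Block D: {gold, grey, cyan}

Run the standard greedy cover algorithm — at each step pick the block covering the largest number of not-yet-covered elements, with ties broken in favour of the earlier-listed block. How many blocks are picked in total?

Greedy: pick A (covers 3 new) → pick B (covers 2 new) → pick C (covers 1 new). Total picks: 3.

3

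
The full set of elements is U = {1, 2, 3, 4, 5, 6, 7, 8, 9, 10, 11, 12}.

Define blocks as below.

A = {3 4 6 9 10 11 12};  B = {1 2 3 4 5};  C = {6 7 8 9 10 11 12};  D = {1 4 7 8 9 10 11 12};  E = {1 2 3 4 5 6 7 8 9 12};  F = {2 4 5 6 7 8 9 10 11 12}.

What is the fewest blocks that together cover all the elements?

2

A and E cover everything between them: the union {1, 2, 3, 4, 5, 6, 7, 8, 9, 10, 11, 12} is all of U.
No single block has all 12 elements (the largest, E, has 10), so 2 is optimal.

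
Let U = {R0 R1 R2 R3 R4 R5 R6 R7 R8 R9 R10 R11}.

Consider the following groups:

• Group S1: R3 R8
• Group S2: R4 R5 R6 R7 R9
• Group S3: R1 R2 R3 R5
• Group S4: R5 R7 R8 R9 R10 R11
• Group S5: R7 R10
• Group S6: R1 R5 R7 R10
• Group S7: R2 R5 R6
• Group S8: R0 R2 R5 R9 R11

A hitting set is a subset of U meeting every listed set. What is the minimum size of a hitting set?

3

The 3 elements {R2, R7, R8} hit every group.
The groups S1, S5, S7 are pairwise disjoint, so any hitting set needs a separate element for each — at least 3. Hence 3 is optimal.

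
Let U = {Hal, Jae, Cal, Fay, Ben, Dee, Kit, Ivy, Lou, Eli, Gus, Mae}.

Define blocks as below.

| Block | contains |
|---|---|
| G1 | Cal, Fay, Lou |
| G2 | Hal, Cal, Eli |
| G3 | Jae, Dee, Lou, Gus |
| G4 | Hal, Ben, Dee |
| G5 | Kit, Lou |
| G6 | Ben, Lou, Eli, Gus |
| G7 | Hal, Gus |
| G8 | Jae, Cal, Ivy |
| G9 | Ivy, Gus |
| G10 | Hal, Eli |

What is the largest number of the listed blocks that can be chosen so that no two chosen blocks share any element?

3

G4, G5, G8 are pairwise disjoint (G4={Hal,Ben,Dee}; G5={Kit,Lou}; G8={Jae,Cal,Ivy}).
Every remaining block overlaps one of these, and no 4 of the listed blocks are pairwise disjoint, so 3 is the maximum.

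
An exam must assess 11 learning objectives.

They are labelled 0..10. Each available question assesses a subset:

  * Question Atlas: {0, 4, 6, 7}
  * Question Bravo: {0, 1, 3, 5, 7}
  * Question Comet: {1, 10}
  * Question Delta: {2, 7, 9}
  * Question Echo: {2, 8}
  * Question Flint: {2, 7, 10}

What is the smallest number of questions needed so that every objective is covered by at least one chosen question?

Take {Atlas, Bravo, Comet, Delta, Echo}. Their union is {0, 1, 2, 3, 4, 5, 6, 7, 8, 9, 10}, which is all 11 objectives.
No 4 of the 6 questions cover everything (all 15 combinations miss at least one objective), so 5 is optimal.

5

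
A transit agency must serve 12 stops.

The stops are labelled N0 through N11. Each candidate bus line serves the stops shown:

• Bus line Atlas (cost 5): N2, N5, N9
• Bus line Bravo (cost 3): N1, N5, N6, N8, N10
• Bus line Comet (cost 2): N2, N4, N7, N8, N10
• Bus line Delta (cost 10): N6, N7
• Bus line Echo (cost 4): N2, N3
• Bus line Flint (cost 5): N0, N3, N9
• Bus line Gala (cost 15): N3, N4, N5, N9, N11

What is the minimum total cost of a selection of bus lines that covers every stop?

25

Bravo, Comet, Flint, Gala together cover every stop (Bravo ∪ Comet ∪ Flint ∪ Gala = {N0, N1, N2, N3, N4, N5, N6, N7, N8, N9, N10, N11}); total cost 3 + 2 + 5 + 15 = 25.
No covering selection has total cost below 25.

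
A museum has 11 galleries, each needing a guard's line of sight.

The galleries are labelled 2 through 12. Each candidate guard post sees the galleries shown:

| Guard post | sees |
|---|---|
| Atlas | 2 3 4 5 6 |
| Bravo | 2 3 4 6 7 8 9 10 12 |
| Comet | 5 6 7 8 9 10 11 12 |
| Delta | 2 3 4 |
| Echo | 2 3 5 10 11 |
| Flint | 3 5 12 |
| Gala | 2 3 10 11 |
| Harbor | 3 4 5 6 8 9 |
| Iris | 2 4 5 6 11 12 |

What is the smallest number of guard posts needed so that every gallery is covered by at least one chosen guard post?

2

Take {Bravo, Echo}. Their union is {2, 3, 4, 5, 6, 7, 8, 9, 10, 11, 12}, which is all 11 galleries.
No single guard post has all 11 galleries (the largest, Bravo, has 9), so 2 is optimal.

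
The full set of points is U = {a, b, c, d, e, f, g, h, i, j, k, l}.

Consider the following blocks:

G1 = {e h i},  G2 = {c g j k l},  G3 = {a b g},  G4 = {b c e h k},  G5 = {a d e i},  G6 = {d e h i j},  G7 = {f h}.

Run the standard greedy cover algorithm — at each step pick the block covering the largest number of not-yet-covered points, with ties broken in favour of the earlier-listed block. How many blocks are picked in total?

4

Greedy: pick G2 (covers 5 new) → pick G5 (covers 4 new) → pick G4 (covers 2 new) → pick G7 (covers 1 new). Total picks: 4.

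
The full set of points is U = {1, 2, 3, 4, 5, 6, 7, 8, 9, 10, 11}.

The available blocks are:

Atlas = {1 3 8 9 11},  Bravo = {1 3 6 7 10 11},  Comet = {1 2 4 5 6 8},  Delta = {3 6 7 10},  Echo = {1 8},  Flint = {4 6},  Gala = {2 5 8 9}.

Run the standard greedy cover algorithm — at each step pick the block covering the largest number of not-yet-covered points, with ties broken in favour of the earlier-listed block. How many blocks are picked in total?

Greedy: pick Bravo (covers 6 new) → pick Comet (covers 4 new) → pick Atlas (covers 1 new). Total picks: 3.

3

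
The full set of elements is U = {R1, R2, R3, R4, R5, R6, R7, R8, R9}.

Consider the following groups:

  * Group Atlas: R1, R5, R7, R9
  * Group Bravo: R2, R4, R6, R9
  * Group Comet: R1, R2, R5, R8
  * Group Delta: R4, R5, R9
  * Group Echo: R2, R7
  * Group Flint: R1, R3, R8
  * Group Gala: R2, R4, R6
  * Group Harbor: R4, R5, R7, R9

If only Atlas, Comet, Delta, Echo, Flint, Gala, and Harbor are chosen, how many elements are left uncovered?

0

Union of Atlas, Comet, Delta, Echo, Flint, Gala, Harbor = {R1, R2, R3, R4, R5, R6, R7, R8, R9} — that's every element, so 0 are uncovered.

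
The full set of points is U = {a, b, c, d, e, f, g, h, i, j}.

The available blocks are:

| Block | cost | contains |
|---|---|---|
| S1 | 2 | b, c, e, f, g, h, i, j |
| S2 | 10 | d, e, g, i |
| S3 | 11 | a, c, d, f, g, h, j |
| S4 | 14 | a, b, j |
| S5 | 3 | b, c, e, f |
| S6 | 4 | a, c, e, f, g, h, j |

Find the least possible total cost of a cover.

13

S1, S3 together cover every point (S1 ∪ S3 = {a, b, c, d, e, f, g, h, i, j}); total cost 2 + 11 = 13.
The greedy pick S1, S6, S2 costs 16; no covering selection beats 13.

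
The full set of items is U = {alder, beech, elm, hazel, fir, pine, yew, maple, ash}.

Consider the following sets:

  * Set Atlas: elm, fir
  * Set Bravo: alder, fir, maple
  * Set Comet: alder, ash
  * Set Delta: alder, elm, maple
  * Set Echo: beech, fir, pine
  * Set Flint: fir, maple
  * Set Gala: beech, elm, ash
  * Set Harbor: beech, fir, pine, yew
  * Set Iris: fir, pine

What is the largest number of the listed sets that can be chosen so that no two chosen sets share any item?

2

Comet, Harbor are pairwise disjoint (Comet={alder,ash}; Harbor={beech,fir,pine,yew}).
Every remaining set overlaps one of these, and no 3 of the listed sets are pairwise disjoint, so 2 is the maximum.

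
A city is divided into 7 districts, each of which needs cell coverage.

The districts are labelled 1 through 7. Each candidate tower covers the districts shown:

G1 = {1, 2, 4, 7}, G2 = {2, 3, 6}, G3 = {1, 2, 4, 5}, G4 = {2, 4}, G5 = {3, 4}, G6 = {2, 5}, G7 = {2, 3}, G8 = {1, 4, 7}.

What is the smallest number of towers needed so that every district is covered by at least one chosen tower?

3

G1 and G2 and G6 together: G1 ∪ G2 ∪ G6 = {1, 2, 3, 4, 5, 6, 7} — every district is covered.
Only G2 contains 6, so G2 is forced; the remaining 4 districts need at least 2 more towers (each remaining tower adds at most 3) — so at least 3 towers are needed, and 3 is optimal.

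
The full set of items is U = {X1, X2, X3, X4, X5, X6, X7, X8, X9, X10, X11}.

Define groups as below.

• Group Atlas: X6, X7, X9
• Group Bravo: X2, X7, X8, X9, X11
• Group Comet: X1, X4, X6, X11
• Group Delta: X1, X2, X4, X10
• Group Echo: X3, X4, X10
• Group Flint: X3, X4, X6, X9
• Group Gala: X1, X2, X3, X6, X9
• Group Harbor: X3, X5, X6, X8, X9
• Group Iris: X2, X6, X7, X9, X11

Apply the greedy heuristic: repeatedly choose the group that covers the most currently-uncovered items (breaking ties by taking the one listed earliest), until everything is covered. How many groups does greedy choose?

4

Greedy: pick Bravo (covers 5 new) → pick Comet (covers 3 new) → pick Echo (covers 2 new) → pick Harbor (covers 1 new). Total picks: 4.
(The true minimum cover uses only 3 groups, so greedy is not optimal here.)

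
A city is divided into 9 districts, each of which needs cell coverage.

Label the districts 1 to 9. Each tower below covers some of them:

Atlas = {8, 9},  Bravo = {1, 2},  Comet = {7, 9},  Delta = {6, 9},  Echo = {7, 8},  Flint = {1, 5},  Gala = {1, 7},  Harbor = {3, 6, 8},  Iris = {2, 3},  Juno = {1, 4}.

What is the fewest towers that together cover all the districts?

5

Delta and Echo and Flint and Iris and Juno together: Delta ∪ Echo ∪ Flint ∪ Iris ∪ Juno = {1, 2, 3, 4, 5, 6, 7, 8, 9} — every district is covered.
No 4 of the 10 towers cover everything (all 210 combinations miss at least one district), so 5 is optimal.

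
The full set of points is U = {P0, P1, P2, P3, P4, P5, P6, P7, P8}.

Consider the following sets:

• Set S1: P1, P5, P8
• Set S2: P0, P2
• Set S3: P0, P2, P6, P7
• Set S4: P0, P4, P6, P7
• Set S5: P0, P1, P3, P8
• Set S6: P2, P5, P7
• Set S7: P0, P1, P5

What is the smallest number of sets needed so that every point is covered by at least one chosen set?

Take {S4, S5, S6}. Their union is {P0, P1, P2, P3, P4, P5, P6, P7, P8}, which is all 9 points.
Each set has at most 4 points, and 2·4 = 8 < 9 — so at least 3 sets are needed, and 3 is optimal.

3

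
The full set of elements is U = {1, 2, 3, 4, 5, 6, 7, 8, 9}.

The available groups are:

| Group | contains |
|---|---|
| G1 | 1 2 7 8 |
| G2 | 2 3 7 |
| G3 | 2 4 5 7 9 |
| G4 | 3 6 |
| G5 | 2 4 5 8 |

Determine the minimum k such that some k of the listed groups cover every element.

G1, G3, and G4 cover everything between them: the union {1, 2, 3, 4, 5, 6, 7, 8, 9} is all of U.
Only G1 contains 1, so G1 is forced; the remaining 5 elements need at least 2 more groups (each remaining group adds at most 3) — so at least 3 groups are needed, and 3 is optimal.

3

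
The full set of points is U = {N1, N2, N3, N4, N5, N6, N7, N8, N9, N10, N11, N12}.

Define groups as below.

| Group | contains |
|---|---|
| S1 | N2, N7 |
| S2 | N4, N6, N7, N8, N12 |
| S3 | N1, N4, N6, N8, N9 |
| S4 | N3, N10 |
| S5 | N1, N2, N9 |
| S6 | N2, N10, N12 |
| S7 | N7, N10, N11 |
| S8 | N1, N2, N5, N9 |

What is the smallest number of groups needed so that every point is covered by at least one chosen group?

4

S2 and S4 and S7 and S8 together: S2 ∪ S4 ∪ S7 ∪ S8 = {N1, N2, N3, N4, N5, N6, N7, N8, N9, N10, N11, N12} — every point is covered.
No 3 of the 8 groups cover everything (all 56 combinations miss at least one point), so 4 is optimal.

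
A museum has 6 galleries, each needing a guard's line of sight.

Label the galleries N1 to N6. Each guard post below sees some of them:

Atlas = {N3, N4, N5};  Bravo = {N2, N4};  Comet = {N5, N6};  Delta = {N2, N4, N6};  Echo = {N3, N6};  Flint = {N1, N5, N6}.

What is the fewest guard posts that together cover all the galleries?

3

Take {Atlas, Bravo, Flint}. Their union is {N1, N2, N3, N4, N5, N6}, which is all 6 galleries.
Only Flint contains N1, so Flint is forced; the remaining 3 galleries need at least 2 more guard posts (each remaining guard post adds at most 2) — so at least 3 guard posts are needed, and 3 is optimal.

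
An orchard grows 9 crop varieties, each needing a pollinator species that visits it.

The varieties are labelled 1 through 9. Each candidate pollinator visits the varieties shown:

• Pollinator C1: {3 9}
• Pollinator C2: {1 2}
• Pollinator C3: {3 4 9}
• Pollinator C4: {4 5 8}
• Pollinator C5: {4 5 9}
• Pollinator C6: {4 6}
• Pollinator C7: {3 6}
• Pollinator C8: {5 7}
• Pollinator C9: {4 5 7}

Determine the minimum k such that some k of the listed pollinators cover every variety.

C1 and C2 and C4 and C6 and C8 together: C1 ∪ C2 ∪ C4 ∪ C6 ∪ C8 = {1, 2, 3, 4, 5, 6, 7, 8, 9} — every variety is covered.
No 4 of the 9 pollinators cover everything (all 126 combinations miss at least one variety), so 5 is optimal.

5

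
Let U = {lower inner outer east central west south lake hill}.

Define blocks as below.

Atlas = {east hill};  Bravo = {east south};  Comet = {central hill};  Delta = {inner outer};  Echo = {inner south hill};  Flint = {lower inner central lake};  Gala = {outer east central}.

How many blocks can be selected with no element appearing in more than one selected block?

3

Bravo, Comet, Delta are pairwise disjoint (Bravo={east,south}; Comet={central,hill}; Delta={inner,outer}).
Every remaining block overlaps one of these, and no 4 of the listed blocks are pairwise disjoint, so 3 is the maximum.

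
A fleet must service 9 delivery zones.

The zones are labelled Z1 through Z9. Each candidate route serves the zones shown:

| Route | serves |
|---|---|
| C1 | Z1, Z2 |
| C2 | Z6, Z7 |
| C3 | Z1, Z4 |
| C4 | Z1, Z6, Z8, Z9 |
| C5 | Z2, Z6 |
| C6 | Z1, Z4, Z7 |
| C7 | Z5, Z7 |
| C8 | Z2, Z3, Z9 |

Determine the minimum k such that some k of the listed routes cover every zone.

4

C3 and C4 and C7 and C8 together: C3 ∪ C4 ∪ C7 ∪ C8 = {Z1, Z2, Z3, Z4, Z5, Z6, Z7, Z8, Z9} — every zone is covered.
Only C4 contains Z8, so C4 is forced; the remaining 5 zones need at least 3 more routes (each remaining route adds at most 2) — so at least 4 routes are needed, and 4 is optimal.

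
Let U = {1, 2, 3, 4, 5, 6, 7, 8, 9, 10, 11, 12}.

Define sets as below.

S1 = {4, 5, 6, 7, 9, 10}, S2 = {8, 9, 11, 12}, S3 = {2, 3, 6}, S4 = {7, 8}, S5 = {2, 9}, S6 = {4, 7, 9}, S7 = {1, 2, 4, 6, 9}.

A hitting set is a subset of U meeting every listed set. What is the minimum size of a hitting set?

3

The 3 elements {2, 4, 8} hit every set.
No choice of 2 elements meets every set, so 3 is the minimum.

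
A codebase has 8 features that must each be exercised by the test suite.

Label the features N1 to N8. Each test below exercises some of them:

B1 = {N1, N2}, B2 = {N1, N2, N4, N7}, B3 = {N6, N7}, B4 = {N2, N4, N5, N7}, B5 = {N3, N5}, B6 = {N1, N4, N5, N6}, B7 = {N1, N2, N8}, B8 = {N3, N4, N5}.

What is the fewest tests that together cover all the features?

Take {B3, B7, B8}. Their union is {N1, N2, N3, N4, N5, N6, N7, N8}, which is all 8 features.
Only B7 contains N8, so B7 is forced; the remaining 5 features need at least 2 more tests (each remaining test adds at most 3) — so at least 3 tests are needed, and 3 is optimal.

3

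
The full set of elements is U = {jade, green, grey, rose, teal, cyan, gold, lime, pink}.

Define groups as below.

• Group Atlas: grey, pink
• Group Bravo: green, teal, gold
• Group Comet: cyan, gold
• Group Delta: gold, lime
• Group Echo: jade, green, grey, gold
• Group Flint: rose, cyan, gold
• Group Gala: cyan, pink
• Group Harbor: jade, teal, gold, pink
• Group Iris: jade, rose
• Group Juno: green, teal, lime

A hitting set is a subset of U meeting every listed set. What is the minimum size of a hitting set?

The 4 elements {rose, teal, gold, pink} hit every group.
The groups Atlas, Comet, Iris, Juno are pairwise disjoint, so any hitting set needs a separate element for each — at least 4. Hence 4 is optimal.

4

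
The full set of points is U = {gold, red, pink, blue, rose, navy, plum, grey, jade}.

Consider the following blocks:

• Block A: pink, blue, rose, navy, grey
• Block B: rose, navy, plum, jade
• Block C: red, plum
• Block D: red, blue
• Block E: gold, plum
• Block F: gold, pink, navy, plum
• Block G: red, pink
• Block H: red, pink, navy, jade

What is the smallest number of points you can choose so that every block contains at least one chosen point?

3

Take T = {gold, red, rose}. Each listed block contains at least one of these, so T is a hitting set of size 3.
No choice of 2 points meets every block, so 3 is the minimum.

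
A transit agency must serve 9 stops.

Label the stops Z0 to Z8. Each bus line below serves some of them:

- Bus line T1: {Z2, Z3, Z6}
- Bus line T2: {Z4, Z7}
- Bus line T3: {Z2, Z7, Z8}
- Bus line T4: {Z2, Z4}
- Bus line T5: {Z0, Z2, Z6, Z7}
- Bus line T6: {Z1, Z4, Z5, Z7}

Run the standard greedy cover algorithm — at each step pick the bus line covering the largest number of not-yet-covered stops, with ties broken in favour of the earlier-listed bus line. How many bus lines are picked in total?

Greedy: pick T5 (covers 4 new) → pick T6 (covers 3 new) → pick T1 (covers 1 new) → pick T3 (covers 1 new). Total picks: 4.

4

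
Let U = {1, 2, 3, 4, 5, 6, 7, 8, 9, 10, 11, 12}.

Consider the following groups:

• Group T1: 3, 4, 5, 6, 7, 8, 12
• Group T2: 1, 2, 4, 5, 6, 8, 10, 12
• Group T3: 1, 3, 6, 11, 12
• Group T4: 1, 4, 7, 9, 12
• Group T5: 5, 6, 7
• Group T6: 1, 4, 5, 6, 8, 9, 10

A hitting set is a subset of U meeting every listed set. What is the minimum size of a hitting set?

2

Take H = {6, 9}. Each listed group contains at least one of these, so H is a hitting set of size 2.
No single item lies in every group, so at least 2 are needed and 2 is optimal.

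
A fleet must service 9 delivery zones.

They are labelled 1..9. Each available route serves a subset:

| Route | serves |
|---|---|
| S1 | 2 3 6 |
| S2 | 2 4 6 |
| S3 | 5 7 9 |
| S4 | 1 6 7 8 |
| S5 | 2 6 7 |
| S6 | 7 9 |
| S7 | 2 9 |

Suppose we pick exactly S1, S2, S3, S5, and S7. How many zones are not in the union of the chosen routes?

2

Union of S1, S2, S3, S5, S7 = {2, 3, 4, 5, 6, 7, 9}.
Not covered: 1, 8 — 2 zones.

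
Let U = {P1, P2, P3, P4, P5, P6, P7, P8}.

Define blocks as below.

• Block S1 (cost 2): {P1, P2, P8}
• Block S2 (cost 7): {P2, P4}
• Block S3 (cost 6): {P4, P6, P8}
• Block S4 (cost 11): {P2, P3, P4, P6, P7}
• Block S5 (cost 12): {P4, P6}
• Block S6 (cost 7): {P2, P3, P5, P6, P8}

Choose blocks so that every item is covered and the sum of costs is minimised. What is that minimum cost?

20

S1, S4, S6 together cover every item (S1 ∪ S4 ∪ S6 = {P1, P2, P3, P4, P5, P6, P7, P8}); total cost 2 + 11 + 7 = 20.
No covering selection has total cost below 20.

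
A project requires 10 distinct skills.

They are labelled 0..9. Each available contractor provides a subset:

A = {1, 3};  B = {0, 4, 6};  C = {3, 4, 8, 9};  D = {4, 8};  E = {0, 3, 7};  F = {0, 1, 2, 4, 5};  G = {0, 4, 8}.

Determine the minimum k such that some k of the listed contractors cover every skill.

4

Take {B, C, E, F}. Their union is {0, 1, 2, 3, 4, 5, 6, 7, 8, 9}, which is all 10 skills.
Only B contains 6, so B is forced; the remaining 7 skills need at least 3 more contractors (each remaining contractor adds at most 3) — so at least 4 contractors are needed, and 4 is optimal.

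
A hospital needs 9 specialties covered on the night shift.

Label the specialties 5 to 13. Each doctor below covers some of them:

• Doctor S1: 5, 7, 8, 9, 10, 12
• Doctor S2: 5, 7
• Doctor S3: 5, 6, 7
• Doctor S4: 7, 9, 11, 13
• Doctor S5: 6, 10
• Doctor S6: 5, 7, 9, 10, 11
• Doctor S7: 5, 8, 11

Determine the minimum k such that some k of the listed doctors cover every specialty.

3

S1 and S3 and S4 together: S1 ∪ S3 ∪ S4 = {5, 6, 7, 8, 9, 10, 11, 12, 13} — every specialty is covered.
Only S1 contains 12, so S1 is forced; the remaining 3 specialties need at least 2 more doctors (each remaining doctor adds at most 2) — so at least 3 doctors are needed, and 3 is optimal.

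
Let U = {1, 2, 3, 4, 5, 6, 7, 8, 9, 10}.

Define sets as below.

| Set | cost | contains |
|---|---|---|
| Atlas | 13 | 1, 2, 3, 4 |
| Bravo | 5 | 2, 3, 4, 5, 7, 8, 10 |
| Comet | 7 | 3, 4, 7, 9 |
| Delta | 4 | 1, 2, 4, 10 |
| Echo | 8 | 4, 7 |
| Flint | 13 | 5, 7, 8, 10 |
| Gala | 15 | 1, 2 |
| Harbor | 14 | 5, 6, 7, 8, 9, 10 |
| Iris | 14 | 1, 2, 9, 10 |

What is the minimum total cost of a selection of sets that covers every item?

Bravo, Delta, Harbor together cover every item (Bravo ∪ Delta ∪ Harbor = {1, 2, 3, 4, 5, 6, 7, 8, 9, 10}); total cost 5 + 4 + 14 = 23.
The greedy pick Bravo, Delta, Comet, Harbor costs 30; no covering selection beats 23.

23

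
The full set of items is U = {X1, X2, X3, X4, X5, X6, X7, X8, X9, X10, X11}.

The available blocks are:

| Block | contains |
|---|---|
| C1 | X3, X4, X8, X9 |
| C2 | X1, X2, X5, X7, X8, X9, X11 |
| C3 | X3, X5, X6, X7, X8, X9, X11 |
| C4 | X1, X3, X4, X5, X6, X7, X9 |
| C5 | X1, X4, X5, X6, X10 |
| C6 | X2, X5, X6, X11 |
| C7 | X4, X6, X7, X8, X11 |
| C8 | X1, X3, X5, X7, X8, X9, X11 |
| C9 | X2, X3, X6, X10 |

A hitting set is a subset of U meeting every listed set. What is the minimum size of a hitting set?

2

Take H = {X6, X9}. Each listed block contains at least one of these, so H is a hitting set of size 2.
The blocks C1, C6 are pairwise disjoint, so any hitting set needs a separate item for each — at least 2. Hence 2 is optimal.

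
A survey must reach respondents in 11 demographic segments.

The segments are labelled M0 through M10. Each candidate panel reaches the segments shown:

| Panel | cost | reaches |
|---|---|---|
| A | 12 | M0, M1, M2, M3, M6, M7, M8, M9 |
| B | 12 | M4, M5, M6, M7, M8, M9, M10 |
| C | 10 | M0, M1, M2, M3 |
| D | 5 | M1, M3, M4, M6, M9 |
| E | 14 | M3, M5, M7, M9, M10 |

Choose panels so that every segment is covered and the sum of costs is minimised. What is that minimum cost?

B, C together cover every segment (B ∪ C = {M0, M1, M2, M3, M4, M5, M6, M7, M8, M9, M10}); total cost 12 + 10 = 22.
The greedy pick D, A, B costs 29; no covering selection beats 22.

22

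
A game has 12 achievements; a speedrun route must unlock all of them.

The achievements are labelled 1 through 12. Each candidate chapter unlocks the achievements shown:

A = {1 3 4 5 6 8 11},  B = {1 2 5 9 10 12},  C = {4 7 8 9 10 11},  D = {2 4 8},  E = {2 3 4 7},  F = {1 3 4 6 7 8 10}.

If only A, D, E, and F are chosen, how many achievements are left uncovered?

Union of A, D, E, F = {1, 2, 3, 4, 5, 6, 7, 8, 10, 11}.
Not covered: 9, 12 — 2 achievements.

2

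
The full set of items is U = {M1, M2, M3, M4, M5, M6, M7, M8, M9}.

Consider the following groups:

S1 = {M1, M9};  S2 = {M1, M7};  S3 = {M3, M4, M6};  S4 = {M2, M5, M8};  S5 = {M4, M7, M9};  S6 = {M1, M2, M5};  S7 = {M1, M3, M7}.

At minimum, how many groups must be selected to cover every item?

4

S1 and S3 and S4 and S7 together: S1 ∪ S3 ∪ S4 ∪ S7 = {M1, M2, M3, M4, M5, M6, M7, M8, M9} — every item is covered.
No 3 of the 7 groups cover everything (all 35 combinations miss at least one item), so 4 is optimal.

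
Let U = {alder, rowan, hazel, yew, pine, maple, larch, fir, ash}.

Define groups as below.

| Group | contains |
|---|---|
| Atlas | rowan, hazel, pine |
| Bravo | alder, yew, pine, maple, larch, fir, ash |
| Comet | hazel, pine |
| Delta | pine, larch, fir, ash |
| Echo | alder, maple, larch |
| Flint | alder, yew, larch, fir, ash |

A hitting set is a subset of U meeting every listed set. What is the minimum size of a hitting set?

H = {hazel, larch} meets every group (each contains at least one member of H), and |H| = 2.
The groups Comet, Echo are pairwise disjoint, so any hitting set needs a separate point for each — at least 2. Hence 2 is optimal.

2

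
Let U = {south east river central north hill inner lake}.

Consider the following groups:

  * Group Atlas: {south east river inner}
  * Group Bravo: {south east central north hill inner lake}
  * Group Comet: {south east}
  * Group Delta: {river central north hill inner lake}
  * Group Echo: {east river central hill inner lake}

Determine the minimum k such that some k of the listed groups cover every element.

Take {Atlas, Delta}. Their union is {south, east, river, central, north, hill, inner, lake}, which is all 8 elements.
No single group has all 8 elements (the largest, Bravo, has 7), so 2 is optimal.

2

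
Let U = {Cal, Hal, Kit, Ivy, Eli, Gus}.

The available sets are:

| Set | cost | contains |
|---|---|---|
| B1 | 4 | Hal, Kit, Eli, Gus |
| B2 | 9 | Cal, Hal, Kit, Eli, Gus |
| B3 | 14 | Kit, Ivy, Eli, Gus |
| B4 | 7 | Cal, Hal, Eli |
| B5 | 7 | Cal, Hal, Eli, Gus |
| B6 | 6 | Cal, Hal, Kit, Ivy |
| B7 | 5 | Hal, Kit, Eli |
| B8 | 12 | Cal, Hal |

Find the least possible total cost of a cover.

B1, B6 together cover every element (B1 ∪ B6 = {Cal, Hal, Kit, Ivy, Eli, Gus}); total cost 4 + 6 = 10.
No covering selection has total cost below 10.

10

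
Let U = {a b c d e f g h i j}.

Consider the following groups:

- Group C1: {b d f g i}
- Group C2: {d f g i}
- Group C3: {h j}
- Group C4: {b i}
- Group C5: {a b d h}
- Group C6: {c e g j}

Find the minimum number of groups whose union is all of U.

3

Take {C1, C5, C6}. Their union is {a, b, c, d, e, f, g, h, i, j}, which is all 10 elements.
Only C5 contains a, so C5 is forced; the remaining 6 elements need at least 2 more groups (each remaining group adds at most 4) — so at least 3 groups are needed, and 3 is optimal.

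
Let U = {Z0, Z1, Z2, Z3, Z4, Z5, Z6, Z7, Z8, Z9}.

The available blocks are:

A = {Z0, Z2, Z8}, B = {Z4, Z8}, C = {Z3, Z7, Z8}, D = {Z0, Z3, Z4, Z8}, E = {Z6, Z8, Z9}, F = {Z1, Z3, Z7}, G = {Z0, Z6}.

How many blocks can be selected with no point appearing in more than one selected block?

B, F, G are pairwise disjoint (B={Z4,Z8}; F={Z1,Z3,Z7}; G={Z0,Z6}).
Every remaining block overlaps one of these, and no 4 of the listed blocks are pairwise disjoint, so 3 is the maximum.

3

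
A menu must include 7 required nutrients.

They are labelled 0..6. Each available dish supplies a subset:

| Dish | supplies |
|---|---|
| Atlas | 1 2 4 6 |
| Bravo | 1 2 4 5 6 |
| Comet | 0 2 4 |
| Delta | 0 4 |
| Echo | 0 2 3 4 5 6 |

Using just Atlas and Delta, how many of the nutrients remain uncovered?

Union of Atlas, Delta = {0, 1, 2, 4, 6}.
Not covered: 3, 5 — 2 nutrients.

2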